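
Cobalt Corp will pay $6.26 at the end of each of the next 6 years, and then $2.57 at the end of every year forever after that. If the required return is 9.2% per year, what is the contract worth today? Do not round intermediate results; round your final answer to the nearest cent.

PV of 6-year annuity: $6.26 × [1 − (1+0.092)^−6] / 0.092 = 27.91519
Perpetuity value at year 6: $2.57 / 0.092 = 27.93478
PV of perpetuity: 27.93478 / (1+0.092)^6 = 16.47439
Total PV = 27.91519 + 16.47439 = 44.38958

$44.39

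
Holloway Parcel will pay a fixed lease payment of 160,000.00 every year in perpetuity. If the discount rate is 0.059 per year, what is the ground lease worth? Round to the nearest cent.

Level perpetuity: PV = C / r = 160,000.00 / 0.059 = 2,711,864.41

2711864.41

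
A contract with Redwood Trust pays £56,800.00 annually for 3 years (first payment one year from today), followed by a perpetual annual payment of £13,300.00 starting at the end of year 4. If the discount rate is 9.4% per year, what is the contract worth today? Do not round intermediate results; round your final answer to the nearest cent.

PV of 3-year annuity: £56,800.00 × [1 − (1+0.094)^−3] / 0.094 = 142758.70816
Perpetuity value at year 3: £13,300.00 / 0.094 = 141489.36170
PV of perpetuity: 141489.36170 / (1+0.094)^3 = 108061.70645
Total PV = 142758.70816 + 108061.70645 = 250820.41461

£250820.41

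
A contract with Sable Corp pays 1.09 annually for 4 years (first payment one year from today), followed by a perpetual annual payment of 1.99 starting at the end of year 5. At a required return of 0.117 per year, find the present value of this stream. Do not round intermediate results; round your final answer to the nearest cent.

14.26

PV of 4-year annuity: 1.09 × [1 − (1+0.117)^−4] / 0.117 = 3.33174
Perpetuity value at year 4: 1.99 / 0.117 = 17.00855
PV of perpetuity: 17.00855 / (1+0.117)^4 = 10.92583
Total PV = 3.33174 + 10.92583 = 14.25757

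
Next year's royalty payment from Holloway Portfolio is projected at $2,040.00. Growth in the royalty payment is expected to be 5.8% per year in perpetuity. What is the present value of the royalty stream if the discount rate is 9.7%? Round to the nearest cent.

Growing perpetuity: P = D₁ / (r − g) = $2,040.0000 / (0.097 − 0.058) = $52,307.69

$52307.69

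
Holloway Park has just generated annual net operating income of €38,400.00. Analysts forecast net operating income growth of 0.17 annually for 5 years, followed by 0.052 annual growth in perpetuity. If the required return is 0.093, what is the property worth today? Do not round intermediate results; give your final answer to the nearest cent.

D_1 = 44928.00000
D_2 = 52565.76000
D_3 = 61501.93920
D_4 = 71957.26886
D_5 = 84190.00457
Terminal value at year 5: TV = D_5×(1+g_2)/(r−g_2) = 88567.88481/0.041 = 2160192.31240
P_0 = D_1/(1+r)^1 + D_2/(1+r)^2 + D_3/(1+r)^3 + D_4/(1+r)^4 + D_5/(1+r)^5 + TV/(1+r)^5
    = 41105.21500 + 44001.00783 + 47100.80435 + 50418.97630 + 53970.90784 + 1384814.51334 = 1621411.42466

€1621411.42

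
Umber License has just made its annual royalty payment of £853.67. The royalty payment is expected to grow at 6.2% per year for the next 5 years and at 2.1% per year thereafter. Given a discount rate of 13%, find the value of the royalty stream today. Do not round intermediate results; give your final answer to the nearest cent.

D_1 = 906.59754
D_2 = 962.80659
D_3 = 1022.50060
D_4 = 1085.89563
D_5 = 1153.22116
Terminal value at year 5: TV = D_5×(1+g_2)/(r−g_2) = 1177.43881/0.109 = 10802.19089
P_0 = D_1/(1+r)^1 + D_2/(1+r)^2 + D_3/(1+r)^3 + D_4/(1+r)^4 + D_5/(1+r)^5 + TV/(1+r)^5
    = 802.29871 + 754.01879 + 708.64420 + 666.00013 + 625.92224 + 5862.99643 = 9419.88050

£9419.88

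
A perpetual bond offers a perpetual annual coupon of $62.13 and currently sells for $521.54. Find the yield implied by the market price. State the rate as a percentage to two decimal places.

P = C/r ⇒ r = C/P = $62.13/$521.54 = 0.119128

11.91%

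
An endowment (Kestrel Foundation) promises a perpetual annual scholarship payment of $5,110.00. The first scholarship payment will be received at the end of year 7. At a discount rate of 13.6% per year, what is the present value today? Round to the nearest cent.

Value at end of year 6: C / r = $5,110.00 / 0.136 = $37,573.5294
Discount to today: PV = $37,573.5294 / (1 + 0.136)^6 = $37,573.5294 / 2.149166 = $17,482.84

$17482.84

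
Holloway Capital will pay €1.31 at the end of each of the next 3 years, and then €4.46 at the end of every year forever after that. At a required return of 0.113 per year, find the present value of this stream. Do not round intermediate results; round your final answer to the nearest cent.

PV of 3-year annuity: €1.31 × [1 − (1+0.113)^−3] / 0.113 = 3.18464
Perpetuity value at year 3: €4.46 / 0.113 = 39.46903
PV of perpetuity: 39.46903 / (1+0.113)^3 = 28.62668
Total PV = 3.18464 + 28.62668 = 31.81131

€31.81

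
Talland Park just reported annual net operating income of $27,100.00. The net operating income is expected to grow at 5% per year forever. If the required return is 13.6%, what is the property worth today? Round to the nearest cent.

D₁ = D₀ × (1 + g) = $27,100.00 × 1.05 = $28,455.0000
Growing perpetuity: P = D₁ / (r − g) = $28,455.0000 / (0.136 − 0.05) = $330,872.09

$330872.09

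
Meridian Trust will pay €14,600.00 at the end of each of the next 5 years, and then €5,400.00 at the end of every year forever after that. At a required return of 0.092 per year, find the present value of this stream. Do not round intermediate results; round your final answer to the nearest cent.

PV of 5-year annuity: €14,600.00 × [1 − (1+0.092)^−5] / 0.092 = 56495.43078
Perpetuity value at year 5: €5,400.00 / 0.092 = 58695.65217
PV of perpetuity: 58695.65217 / (1+0.092)^5 = 37800.08188
Total PV = 56495.43078 + 37800.08188 = 94295.51267

€94295.51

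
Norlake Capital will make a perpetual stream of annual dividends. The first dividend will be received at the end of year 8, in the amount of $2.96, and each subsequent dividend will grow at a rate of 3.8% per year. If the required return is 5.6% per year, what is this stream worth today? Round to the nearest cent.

$112.30

Value at end of year 7: C₁ / (r − g) = $2.96 / (0.056 − 0.038) = $164.4444
Discount to today: PV = $164.4444 / (1 + 0.056)^7 = $164.4444 / 1.464359 = $112.30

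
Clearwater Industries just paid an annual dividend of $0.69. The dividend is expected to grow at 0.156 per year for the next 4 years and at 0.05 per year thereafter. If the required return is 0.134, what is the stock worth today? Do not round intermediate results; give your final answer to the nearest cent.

D_1 = 0.79764
D_2 = 0.92207
D_3 = 1.06592
D_4 = 1.23220
Terminal value at year 4: TV = D_4×(1+g_2)/(r−g_2) = 1.29381/0.084 = 15.40247
P_0 = D_1/(1+r)^1 + D_2/(1+r)^2 + D_3/(1+r)^3 + D_4/(1+r)^4 + TV/(1+r)^4
    = 0.70339 + 0.71703 + 0.73094 + 0.74512 + 9.31404 = 12.21053

$12.21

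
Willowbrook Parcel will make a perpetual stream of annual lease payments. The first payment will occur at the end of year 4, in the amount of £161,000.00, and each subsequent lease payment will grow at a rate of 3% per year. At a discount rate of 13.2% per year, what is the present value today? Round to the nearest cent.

Value at end of year 3: C₁ / (r − g) = £161,000.00 / (0.132 − 0.03) = £1,578,431.3725
Discount to today: PV = £1,578,431.3725 / (1 + 0.132)^3 = £1,578,431.3725 / 1.450572 = £1,088,144.13

£1088144.13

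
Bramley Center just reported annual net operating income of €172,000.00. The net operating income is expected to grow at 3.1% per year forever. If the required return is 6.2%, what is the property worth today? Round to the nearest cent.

€5720387.10

D₁ = D₀ × (1 + g) = €172,000.00 × 1.031 = €177,332.0000
Growing perpetuity: P = D₁ / (r − g) = €177,332.0000 / (0.062 − 0.031) = €5,720,387.10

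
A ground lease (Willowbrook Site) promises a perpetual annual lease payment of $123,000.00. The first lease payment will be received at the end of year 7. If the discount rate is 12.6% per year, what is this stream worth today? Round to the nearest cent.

Value at end of year 6: C / r = $123,000.00 / 0.126 = $976,190.4762
Discount to today: PV = $976,190.4762 / (1 + 0.126)^6 = $976,190.4762 / 2.038123 = $478,965.49

$478965.49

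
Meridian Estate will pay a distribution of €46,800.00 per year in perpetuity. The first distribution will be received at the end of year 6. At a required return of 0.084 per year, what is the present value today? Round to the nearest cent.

€372237.53

Value at end of year 5: C / r = €46,800.00 / 0.084 = €557,142.8571
Discount to today: PV = €557,142.8571 / (1 + 0.084)^5 = €557,142.8571 / 1.496740 = €372,237.53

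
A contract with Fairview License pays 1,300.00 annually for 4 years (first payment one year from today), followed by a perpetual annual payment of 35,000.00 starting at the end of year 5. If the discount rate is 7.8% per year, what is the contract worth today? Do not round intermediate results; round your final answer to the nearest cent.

336600.56

PV of 4-year annuity: 1,300.00 × [1 − (1+0.078)^−4] / 0.078 = 4325.00302
Perpetuity value at year 4: 35,000.00 / 0.078 = 448717.94872
PV of perpetuity: 448717.94872 / (1+0.078)^4 = 332275.55973
Total PV = 4325.00302 + 332275.55973 = 336600.56275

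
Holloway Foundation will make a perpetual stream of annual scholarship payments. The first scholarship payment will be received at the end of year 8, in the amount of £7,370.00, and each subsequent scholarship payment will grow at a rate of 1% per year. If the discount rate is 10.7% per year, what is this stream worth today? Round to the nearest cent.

£37296.01

Value at end of year 7: C₁ / (r − g) = £7,370.00 / (0.107 − 0.01) = £75,979.3814
Discount to today: PV = £75,979.3814 / (1 + 0.107)^7 = £75,979.3814 / 2.037198 = £37,296.01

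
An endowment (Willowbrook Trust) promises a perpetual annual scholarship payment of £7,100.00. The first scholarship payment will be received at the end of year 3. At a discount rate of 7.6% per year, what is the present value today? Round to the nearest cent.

Value at end of year 2: C / r = £7,100.00 / 0.076 = £93,421.0526
Discount to today: PV = £93,421.0526 / (1 + 0.076)^2 = £93,421.0526 / 1.157776 = £80,690.09

£80690.09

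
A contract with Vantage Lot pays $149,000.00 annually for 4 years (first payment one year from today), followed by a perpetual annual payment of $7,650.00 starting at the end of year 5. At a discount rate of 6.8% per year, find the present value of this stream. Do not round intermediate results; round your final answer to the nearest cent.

$593451.99

PV of 4-year annuity: $149,000.00 × [1 − (1+0.068)^−4] / 0.068 = 506981.58212
Perpetuity value at year 4: $7,650.00 / 0.068 = 112500.00000
PV of perpetuity: 112500.00000 / (1+0.068)^4 = 86470.40870
Total PV = 506981.58212 + 86470.40870 = 593451.99082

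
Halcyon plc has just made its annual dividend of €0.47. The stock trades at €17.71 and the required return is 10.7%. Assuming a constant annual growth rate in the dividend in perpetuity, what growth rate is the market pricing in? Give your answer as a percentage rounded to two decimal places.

P = D₀(1+g)/(r−g) ⇒ P(r−g) = D₀(1+g) ⇒ g(P+D₀) = P·r − D₀
g = (P·r − D₀)/(P + D₀) = (€17.71×0.107 − €0.47) / (€17.71 + €0.47) = 0.078381

7.84%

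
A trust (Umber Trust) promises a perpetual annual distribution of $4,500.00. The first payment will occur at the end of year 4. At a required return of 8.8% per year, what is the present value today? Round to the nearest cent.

$39704.81

Value at end of year 3: C / r = $4,500.00 / 0.088 = $51,136.3636
Discount to today: PV = $51,136.3636 / (1 + 0.088)^3 = $51,136.3636 / 1.287913 = $39,704.81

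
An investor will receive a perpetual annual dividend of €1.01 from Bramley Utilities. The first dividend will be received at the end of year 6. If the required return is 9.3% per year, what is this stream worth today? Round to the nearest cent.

€6.96

Value at end of year 5: C / r = €1.01 / 0.093 = €10.8602
Discount to today: PV = €10.8602 / (1 + 0.093)^5 = €10.8602 / 1.559915 = €6.96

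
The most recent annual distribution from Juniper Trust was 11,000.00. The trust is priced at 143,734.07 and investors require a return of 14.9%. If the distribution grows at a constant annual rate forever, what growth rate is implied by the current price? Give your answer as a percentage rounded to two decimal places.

P = D₀(1+g)/(r−g) ⇒ P(r−g) = D₀(1+g) ⇒ g(P+D₀) = P·r − D₀
g = (P·r − D₀)/(P + D₀) = (143,734.07×0.149 − 11,000.00) / (143,734.07 + 11,000.00) = 0.067318

6.73%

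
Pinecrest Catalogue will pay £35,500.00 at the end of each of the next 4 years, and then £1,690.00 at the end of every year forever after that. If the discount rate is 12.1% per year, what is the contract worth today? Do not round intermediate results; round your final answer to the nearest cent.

PV of 4-year annuity: £35,500.00 × [1 − (1+0.121)^−4] / 0.121 = 107599.20080
Perpetuity value at year 4: £1,690.00 / 0.121 = 13966.94215
PV of perpetuity: 13966.94215 / (1+0.121)^4 = 8844.61400
Total PV = 107599.20080 + 8844.61400 = 116443.81480

£116443.81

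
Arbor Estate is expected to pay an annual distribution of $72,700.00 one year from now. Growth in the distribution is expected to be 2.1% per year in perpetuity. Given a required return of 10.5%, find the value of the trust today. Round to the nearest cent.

$865476.19

Growing perpetuity: P = D₁ / (r − g) = $72,700.0000 / (0.105 − 0.021) = $865,476.19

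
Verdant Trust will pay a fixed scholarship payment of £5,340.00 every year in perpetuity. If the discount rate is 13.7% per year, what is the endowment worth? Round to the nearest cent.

£38978.10

Level perpetuity: PV = C / r = £5,340.00 / 0.137 = £38,978.10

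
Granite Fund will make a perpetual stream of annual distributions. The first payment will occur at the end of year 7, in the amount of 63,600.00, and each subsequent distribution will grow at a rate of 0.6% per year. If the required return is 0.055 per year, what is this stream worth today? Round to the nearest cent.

941339.49

Value at end of year 6: C₁ / (r − g) = 63,600.00 / (0.055 − 0.006) = 1,297,959.1837
Discount to today: PV = 1,297,959.1837 / (1 + 0.055)^6 = 1,297,959.1837 / 1.378843 = 941,339.49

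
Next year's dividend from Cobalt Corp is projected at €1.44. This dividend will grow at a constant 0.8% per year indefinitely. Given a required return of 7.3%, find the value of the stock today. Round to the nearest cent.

Growing perpetuity: P = D₁ / (r − g) = €1.4400 / (0.073 − 0.008) = €22.15

€22.15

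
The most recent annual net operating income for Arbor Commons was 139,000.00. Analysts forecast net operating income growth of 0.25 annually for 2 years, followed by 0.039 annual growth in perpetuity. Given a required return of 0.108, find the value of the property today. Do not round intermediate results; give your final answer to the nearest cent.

2997648.85

D_1 = 173750.00000
D_2 = 217187.50000
Terminal value at year 2: TV = D_2×(1+g_2)/(r−g_2) = 225657.81250/0.069 = 3270403.07971
P_0 = D_1/(1+r)^1 + D_2/(1+r)^2 + TV/(1+r)^2
    = 156814.07942 + 176911.19068 + 2663923.58146 = 2997648.85157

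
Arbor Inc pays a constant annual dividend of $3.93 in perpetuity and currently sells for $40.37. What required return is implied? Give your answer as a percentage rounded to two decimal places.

9.73%

P = C/r ⇒ r = C/P = $3.93/$40.37 = 0.097350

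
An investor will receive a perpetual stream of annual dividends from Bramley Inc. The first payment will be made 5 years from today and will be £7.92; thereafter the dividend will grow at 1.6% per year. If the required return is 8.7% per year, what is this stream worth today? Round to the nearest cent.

Value at end of year 4: C₁ / (r − g) = £7.92 / (0.087 − 0.016) = £111.5493
Discount to today: PV = £111.5493 / (1 + 0.087)^4 = £111.5493 / 1.396105 = £79.90

£79.90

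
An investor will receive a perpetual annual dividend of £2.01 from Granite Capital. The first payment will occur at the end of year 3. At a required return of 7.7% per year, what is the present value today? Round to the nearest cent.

Value at end of year 2: C / r = £2.01 / 0.077 = £26.1039
Discount to today: PV = £26.1039 / (1 + 0.077)^2 = £26.1039 / 1.159929 = £22.50

£22.50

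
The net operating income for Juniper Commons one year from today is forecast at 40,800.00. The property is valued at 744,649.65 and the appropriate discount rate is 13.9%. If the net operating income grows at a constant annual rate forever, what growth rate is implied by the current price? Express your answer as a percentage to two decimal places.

8.42%

P = D₁/(r−g) ⇒ g = r − D₁/P = 0.139 − 40,800.00/744,649.65 = 0.084209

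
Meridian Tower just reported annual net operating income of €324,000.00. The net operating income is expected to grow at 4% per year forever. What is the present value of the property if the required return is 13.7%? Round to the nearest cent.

D₁ = D₀ × (1 + g) = €324,000.00 × 1.04 = €336,960.0000
Growing perpetuity: P = D₁ / (r − g) = €336,960.0000 / (0.137 − 0.04) = €3,473,814.43

€3473814.43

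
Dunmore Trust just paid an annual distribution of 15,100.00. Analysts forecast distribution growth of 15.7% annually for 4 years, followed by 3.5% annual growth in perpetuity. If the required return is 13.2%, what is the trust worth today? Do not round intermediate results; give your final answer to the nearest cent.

239639.40

D_1 = 17470.70000
D_2 = 20213.59990
D_3 = 23387.13508
D_4 = 27058.91529
Terminal value at year 4: TV = D_4×(1+g_2)/(r−g_2) = 28005.97733/0.097 = 288721.41575
P_0 = D_1/(1+r)^1 + D_2/(1+r)^2 + D_3/(1+r)^3 + D_4/(1+r)^4 + TV/(1+r)^4
    = 15433.48057 + 15774.32598 + 16122.69891 + 16478.76558 + 175830.12758 = 239639.39862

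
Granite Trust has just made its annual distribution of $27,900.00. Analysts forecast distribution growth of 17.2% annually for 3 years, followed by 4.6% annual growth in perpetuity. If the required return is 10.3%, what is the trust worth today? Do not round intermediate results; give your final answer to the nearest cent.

D_1 = 32698.80000
D_2 = 38322.99360
D_3 = 44914.54850
Terminal value at year 3: TV = D_3×(1+g_2)/(r−g_2) = 46980.61773/0.057 = 824221.36369
P_0 = D_1/(1+r)^1 + D_2/(1+r)^2 + D_3/(1+r)^3 + TV/(1+r)^3
    = 29645.33092 + 31499.84391 + 33470.36905 + 614210.63205 = 708826.17593

$708826.18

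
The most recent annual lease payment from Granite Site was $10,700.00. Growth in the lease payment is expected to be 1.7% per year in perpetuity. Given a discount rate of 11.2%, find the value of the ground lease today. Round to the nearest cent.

$114546.32

D₁ = D₀ × (1 + g) = $10,700.00 × 1.017 = $10,881.9000
Growing perpetuity: P = D₁ / (r − g) = $10,881.9000 / (0.112 − 0.017) = $114,546.32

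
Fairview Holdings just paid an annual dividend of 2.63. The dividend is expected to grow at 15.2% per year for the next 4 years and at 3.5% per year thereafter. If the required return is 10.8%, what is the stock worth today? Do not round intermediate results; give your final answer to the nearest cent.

55.18

D_1 = 3.02976
D_2 = 3.49028
D_3 = 4.02081
D_4 = 4.63197
Terminal value at year 4: TV = D_4×(1+g_2)/(r−g_2) = 4.79409/0.073 = 65.67244
P_0 = D_1/(1+r)^1 + D_2/(1+r)^2 + D_3/(1+r)^3 + D_4/(1+r)^4 + TV/(1+r)^4
    = 2.73444 + 2.84303 + 2.95593 + 3.07331 + 43.57367 = 55.18038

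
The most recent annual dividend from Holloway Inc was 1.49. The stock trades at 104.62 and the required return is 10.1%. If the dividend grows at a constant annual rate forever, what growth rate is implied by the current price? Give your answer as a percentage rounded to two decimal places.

P = D₀(1+g)/(r−g) ⇒ P(r−g) = D₀(1+g) ⇒ g(P+D₀) = P·r − D₀
g = (P·r − D₀)/(P + D₀) = (104.62×0.101 − 1.49) / (104.62 + 1.49) = 0.085540

8.55%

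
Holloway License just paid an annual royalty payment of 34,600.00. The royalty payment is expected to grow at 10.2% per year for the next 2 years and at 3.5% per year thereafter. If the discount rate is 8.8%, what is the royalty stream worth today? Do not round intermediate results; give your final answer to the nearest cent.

763721.32

D_1 = 38129.20000
D_2 = 42018.37840
Terminal value at year 2: TV = D_2×(1+g_2)/(r−g_2) = 43489.02164/0.053 = 820547.57819
P_0 = D_1/(1+r)^1 + D_2/(1+r)^2 + TV/(1+r)^2
    = 35045.22059 + 35496.17012 + 693179.92589 = 763721.31659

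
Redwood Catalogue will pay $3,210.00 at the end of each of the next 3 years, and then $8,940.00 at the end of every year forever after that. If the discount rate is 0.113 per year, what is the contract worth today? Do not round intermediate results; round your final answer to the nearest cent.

PV of 3-year annuity: $3,210.00 × [1 − (1+0.113)^−3] / 0.113 = 7803.57519
Perpetuity value at year 3: $8,940.00 / 0.113 = 79115.04425
PV of perpetuity: 79115.04425 / (1+0.113)^3 = 57381.72269
Total PV = 7803.57519 + 57381.72269 = 65185.29788

$65185.30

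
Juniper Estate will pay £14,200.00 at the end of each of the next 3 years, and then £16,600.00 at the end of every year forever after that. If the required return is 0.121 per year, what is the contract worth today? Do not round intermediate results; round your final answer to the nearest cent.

PV of 3-year annuity: £14,200.00 × [1 − (1+0.121)^−3] / 0.121 = 34047.48164
Perpetuity value at year 3: £16,600.00 / 0.121 = 137190.08264
PV of perpetuity: 137190.08264 / (1+0.121)^3 = 97388.09707
Total PV = 34047.48164 + 97388.09707 = 131435.57871

£131435.58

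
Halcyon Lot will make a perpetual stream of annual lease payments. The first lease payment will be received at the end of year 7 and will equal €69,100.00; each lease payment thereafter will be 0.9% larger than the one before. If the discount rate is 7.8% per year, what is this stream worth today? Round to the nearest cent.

Value at end of year 6: C₁ / (r − g) = €69,100.00 / (0.078 − 0.009) = €1,001,449.2754
Discount to today: PV = €1,001,449.2754 / (1 + 0.078)^6 = €1,001,449.2754 / 1.569324 = €638,140.62

€638140.62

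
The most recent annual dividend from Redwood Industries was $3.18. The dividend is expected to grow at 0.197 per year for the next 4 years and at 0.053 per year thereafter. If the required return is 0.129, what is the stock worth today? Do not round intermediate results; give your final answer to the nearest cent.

$70.43

D_1 = 3.80646
D_2 = 4.55633
D_3 = 5.45393
D_4 = 6.52835
Terminal value at year 4: TV = D_4×(1+g_2)/(r−g_2) = 6.87436/0.076 = 90.45207
P_0 = D_1/(1+r)^1 + D_2/(1+r)^2 + D_3/(1+r)^3 + D_4/(1+r)^4 + TV/(1+r)^4
    = 3.37153 + 3.57460 + 3.78990 + 4.01817 + 55.67276 = 70.42696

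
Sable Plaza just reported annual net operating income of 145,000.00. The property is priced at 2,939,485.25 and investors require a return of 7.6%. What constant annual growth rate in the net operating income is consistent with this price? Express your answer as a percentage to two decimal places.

2.54%

P = D₀(1+g)/(r−g) ⇒ P(r−g) = D₀(1+g) ⇒ g(P+D₀) = P·r − D₀
g = (P·r − D₀)/(P + D₀) = (2,939,485.25×0.076 − 145,000.00) / (2,939,485.25 + 145,000.00) = 0.025418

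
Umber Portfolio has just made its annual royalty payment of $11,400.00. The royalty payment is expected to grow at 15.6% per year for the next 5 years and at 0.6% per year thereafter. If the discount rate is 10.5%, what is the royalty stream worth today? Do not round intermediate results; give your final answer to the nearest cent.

D_1 = 13178.40000
D_2 = 15234.23040
D_3 = 17610.77034
D_4 = 20358.05052
D_5 = 23533.90640
Terminal value at year 5: TV = D_5×(1+g_2)/(r−g_2) = 23675.10983/0.099 = 239142.52358
P_0 = D_1/(1+r)^1 + D_2/(1+r)^2 + D_3/(1+r)^3 + D_4/(1+r)^4 + D_5/(1+r)^5 + TV/(1+r)^5
    = 11926.15385 + 12476.59172 + 13052.43441 + 13654.85446 + 14285.07851 + 145159.48468 = 210554.59763

$210554.60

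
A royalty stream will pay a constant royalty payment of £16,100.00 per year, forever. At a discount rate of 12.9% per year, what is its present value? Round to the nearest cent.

£124806.20

Level perpetuity: PV = C / r = £16,100.00 / 0.129 = £124,806.20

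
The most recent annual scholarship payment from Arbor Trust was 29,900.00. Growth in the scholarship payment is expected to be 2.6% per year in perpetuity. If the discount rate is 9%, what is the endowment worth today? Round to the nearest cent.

479334.38

D₁ = D₀ × (1 + g) = 29,900.00 × 1.026 = 30,677.4000
Growing perpetuity: P = D₁ / (r − g) = 30,677.4000 / (0.09 − 0.026) = 479,334.38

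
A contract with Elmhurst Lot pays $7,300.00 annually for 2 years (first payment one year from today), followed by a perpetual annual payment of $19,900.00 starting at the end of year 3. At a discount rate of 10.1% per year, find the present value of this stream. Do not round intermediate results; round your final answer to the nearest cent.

$175191.25

PV of 2-year annuity: $7,300.00 × [1 − (1+0.101)^−2] / 0.101 = 12652.43965
Perpetuity value at year 2: $19,900.00 / 0.101 = 197029.70297
PV of perpetuity: 197029.70297 / (1+0.101)^2 = 162538.80583
Total PV = 12652.43965 + 162538.80583 = 175191.24549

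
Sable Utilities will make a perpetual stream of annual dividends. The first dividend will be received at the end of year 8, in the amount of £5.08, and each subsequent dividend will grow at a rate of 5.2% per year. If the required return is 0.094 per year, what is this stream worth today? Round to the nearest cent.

£64.49

Value at end of year 7: C₁ / (r − g) = £5.08 / (0.094 − 0.052) = £120.9524
Discount to today: PV = £120.9524 / (1 + 0.094)^7 = £120.9524 / 1.875518 = £64.49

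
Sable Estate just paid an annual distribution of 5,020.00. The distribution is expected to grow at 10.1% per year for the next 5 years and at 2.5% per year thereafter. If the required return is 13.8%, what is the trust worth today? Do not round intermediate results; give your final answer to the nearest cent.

D_1 = 5527.02000
D_2 = 6085.24902
D_3 = 6699.85917
D_4 = 7376.54495
D_5 = 8121.57599
Terminal value at year 5: TV = D_5×(1+g_2)/(r−g_2) = 8324.61539/0.113 = 73669.16271
P_0 = D_1/(1+r)^1 + D_2/(1+r)^2 + D_3/(1+r)^3 + D_4/(1+r)^4 + D_5/(1+r)^5 + TV/(1+r)^5
    = 4856.78383 + 4698.87434 + 4546.09899 + 4398.29085 + 4255.28842 + 38598.85515 = 61354.19158

61354.19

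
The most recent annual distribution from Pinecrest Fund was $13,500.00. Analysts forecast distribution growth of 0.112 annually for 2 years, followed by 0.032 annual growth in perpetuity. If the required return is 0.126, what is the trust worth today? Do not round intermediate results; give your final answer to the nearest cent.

$171048.64

D_1 = 15012.00000
D_2 = 16693.34400
Terminal value at year 2: TV = D_2×(1+g_2)/(r−g_2) = 17227.53101/0.094 = 183271.60647
P_0 = D_1/(1+r)^1 + D_2/(1+r)^2 + TV/(1+r)^2
    = 13332.14920 + 13166.38536 + 144550.10306 = 171048.63762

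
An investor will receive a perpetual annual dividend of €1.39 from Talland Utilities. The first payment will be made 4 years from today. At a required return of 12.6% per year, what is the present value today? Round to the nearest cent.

€7.73

Value at end of year 3: C / r = €1.39 / 0.126 = €11.0317
Discount to today: PV = €11.0317 / (1 + 0.126)^3 = €11.0317 / 1.427628 = €7.73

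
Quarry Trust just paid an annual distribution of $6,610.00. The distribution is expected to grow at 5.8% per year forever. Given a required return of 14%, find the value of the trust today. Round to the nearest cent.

D₁ = D₀ × (1 + g) = $6,610.00 × 1.058 = $6,993.3800
Growing perpetuity: P = D₁ / (r − g) = $6,993.3800 / (0.14 − 0.058) = $85,285.12

$85285.12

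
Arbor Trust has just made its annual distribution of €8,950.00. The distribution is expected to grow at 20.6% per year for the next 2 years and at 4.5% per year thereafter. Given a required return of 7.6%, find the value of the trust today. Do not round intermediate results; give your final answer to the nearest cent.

€400282.02

D_1 = 10793.70000
D_2 = 13017.20220
Terminal value at year 2: TV = D_2×(1+g_2)/(r−g_2) = 13602.97630/0.031 = 438805.68706
P_0 = D_1/(1+r)^1 + D_2/(1+r)^2 + TV/(1+r)^2
    = 10031.31970 + 11243.28212 + 379007.41341 = 400282.01523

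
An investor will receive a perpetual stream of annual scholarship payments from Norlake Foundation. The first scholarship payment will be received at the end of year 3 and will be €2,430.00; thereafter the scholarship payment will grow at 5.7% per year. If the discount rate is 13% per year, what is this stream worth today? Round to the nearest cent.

€26069.13

Value at end of year 2: C₁ / (r − g) = €2,430.00 / (0.13 − 0.057) = €33,287.6712
Discount to today: PV = €33,287.6712 / (1 + 0.13)^2 = €33,287.6712 / 1.276900 = €26,069.13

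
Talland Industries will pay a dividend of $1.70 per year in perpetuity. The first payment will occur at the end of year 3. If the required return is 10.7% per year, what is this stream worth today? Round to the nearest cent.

Value at end of year 2: C / r = $1.70 / 0.107 = $15.8879
Discount to today: PV = $15.8879 / (1 + 0.107)^2 = $15.8879 / 1.225449 = $12.96

$12.96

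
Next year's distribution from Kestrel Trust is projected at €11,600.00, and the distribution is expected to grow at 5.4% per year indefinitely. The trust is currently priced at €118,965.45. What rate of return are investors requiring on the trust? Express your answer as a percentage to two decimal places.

15.15%

P = D₁/(r − g) ⇒ r = D₁/P + g = €11,600.0000/€118,965.45 + 0.054 = 0.097507 + 0.054 = 0.151507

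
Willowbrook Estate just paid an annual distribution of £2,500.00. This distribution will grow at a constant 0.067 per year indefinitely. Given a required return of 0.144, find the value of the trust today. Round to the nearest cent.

D₁ = D₀ × (1 + g) = £2,500.00 × 1.067 = £2,667.5000
Growing perpetuity: P = D₁ / (r − g) = £2,667.5000 / (0.144 − 0.067) = £34,642.86

£34642.86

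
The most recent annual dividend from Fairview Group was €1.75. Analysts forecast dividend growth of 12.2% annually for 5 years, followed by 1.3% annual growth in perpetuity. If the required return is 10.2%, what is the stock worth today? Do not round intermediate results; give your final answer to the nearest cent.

€31.03

D_1 = 1.96350
D_2 = 2.20305
D_3 = 2.47182
D_4 = 2.77338
D_5 = 3.11173
Terminal value at year 5: TV = D_5×(1+g_2)/(r−g_2) = 3.15219/0.089 = 35.41782
P_0 = D_1/(1+r)^1 + D_2/(1+r)^2 + D_3/(1+r)^3 + D_4/(1+r)^4 + D_5/(1+r)^5 + TV/(1+r)^5
    = 1.78176 + 1.81410 + 1.84702 + 1.88054 + 1.91467 + 21.79284 = 31.03093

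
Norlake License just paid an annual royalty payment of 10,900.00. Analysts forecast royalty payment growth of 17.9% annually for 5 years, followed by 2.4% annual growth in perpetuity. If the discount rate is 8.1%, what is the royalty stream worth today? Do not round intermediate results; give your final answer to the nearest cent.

373438.75

D_1 = 12851.10000
D_2 = 15151.44690
D_3 = 17863.55590
D_4 = 21061.13240
D_5 = 24831.07510
Terminal value at year 5: TV = D_5×(1+g_2)/(r−g_2) = 25427.02090/0.057 = 446088.08601
P_0 = D_1/(1+r)^1 + D_2/(1+r)^2 + D_3/(1+r)^3 + D_4/(1+r)^4 + D_5/(1+r)^5 + TV/(1+r)^5
    = 11888.15911 + 12965.90157 + 14141.34870 + 15423.35811 + 16821.59039 + 302198.39582 = 373438.75371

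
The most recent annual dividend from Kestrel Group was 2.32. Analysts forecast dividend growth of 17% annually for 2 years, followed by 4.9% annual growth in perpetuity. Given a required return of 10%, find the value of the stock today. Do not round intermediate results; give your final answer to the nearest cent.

D_1 = 2.71440
D_2 = 3.17585
Terminal value at year 2: TV = D_2×(1+g_2)/(r−g_2) = 3.33146/0.051 = 65.32283
P_0 = D_1/(1+r)^1 + D_2/(1+r)^2 + TV/(1+r)^2
    = 2.46764 + 2.62467 + 53.98581 = 59.07812

59.08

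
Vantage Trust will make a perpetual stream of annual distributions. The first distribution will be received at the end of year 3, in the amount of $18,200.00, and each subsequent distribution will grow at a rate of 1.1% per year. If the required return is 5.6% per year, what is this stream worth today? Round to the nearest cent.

$362686.21

Value at end of year 2: C₁ / (r − g) = $18,200.00 / (0.056 − 0.011) = $404,444.4444
Discount to today: PV = $404,444.4444 / (1 + 0.056)^2 = $404,444.4444 / 1.115136 = $362,686.21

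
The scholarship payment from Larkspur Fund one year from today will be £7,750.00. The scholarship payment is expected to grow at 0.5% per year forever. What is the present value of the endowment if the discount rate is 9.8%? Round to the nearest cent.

£83333.33

Growing perpetuity: P = D₁ / (r − g) = £7,750.0000 / (0.098 − 0.005) = £83,333.33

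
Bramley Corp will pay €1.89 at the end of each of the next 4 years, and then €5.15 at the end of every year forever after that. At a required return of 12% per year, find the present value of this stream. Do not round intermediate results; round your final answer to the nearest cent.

PV of 4-year annuity: €1.89 × [1 − (1+0.12)^−4] / 0.12 = 5.74059
Perpetuity value at year 4: €5.15 / 0.12 = 42.91667
PV of perpetuity: 42.91667 / (1+0.12)^4 = 27.27432
Total PV = 5.74059 + 27.27432 = 33.01491

€33.01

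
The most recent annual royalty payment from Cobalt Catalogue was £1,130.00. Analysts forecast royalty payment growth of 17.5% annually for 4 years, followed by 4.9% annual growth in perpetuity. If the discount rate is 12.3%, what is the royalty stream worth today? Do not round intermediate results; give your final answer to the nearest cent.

£24265.98

D_1 = 1327.75000
D_2 = 1560.10625
D_3 = 1833.12484
D_4 = 2153.92169
Terminal value at year 4: TV = D_4×(1+g_2)/(r−g_2) = 2259.46385/0.074 = 30533.29533
P_0 = D_1/(1+r)^1 + D_2/(1+r)^2 + D_3/(1+r)^3 + D_4/(1+r)^4 + TV/(1+r)^4
    = 1182.32413 + 1237.07111 + 1294.35312 + 1354.28755 + 19197.94103 = 24265.97694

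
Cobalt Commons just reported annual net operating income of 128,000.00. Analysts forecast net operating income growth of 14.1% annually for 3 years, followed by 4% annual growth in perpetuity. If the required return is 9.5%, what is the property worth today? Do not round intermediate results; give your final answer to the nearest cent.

3155565.40

D_1 = 146048.00000
D_2 = 166640.76800
D_3 = 190137.11629
Terminal value at year 3: TV = D_3×(1+g_2)/(r−g_2) = 197742.60094/0.055 = 3595320.01708
P_0 = D_1/(1+r)^1 + D_2/(1+r)^2 + D_3/(1+r)^3 + TV/(1+r)^3
    = 133377.16895 + 138980.22810 + 144818.66691 + 2738389.33790 = 3155565.40186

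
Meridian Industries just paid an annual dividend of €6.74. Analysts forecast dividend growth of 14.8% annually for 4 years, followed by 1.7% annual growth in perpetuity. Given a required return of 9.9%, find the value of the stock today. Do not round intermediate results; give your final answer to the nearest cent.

D_1 = 7.73752
D_2 = 8.88267
D_3 = 10.19731
D_4 = 11.70651
Terminal value at year 4: TV = D_4×(1+g_2)/(r−g_2) = 11.90552/0.082 = 145.18928
P_0 = D_1/(1+r)^1 + D_2/(1+r)^2 + D_3/(1+r)^3 + D_4/(1+r)^4 + TV/(1+r)^4
    = 7.04051 + 7.35442 + 7.68232 + 8.02485 + 99.52766 = 129.62975

€129.63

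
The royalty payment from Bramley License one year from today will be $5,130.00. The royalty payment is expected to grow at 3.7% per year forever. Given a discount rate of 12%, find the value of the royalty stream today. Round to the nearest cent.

$61807.23

Growing perpetuity: P = D₁ / (r − g) = $5,130.0000 / (0.12 − 0.037) = $61,807.23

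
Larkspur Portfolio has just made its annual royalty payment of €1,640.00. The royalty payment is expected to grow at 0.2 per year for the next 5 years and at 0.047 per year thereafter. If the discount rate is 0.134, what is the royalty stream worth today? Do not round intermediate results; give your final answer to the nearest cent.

D_1 = 1968.00000
D_2 = 2361.60000
D_3 = 2833.92000
D_4 = 3400.70400
D_5 = 4080.84480
Terminal value at year 5: TV = D_5×(1+g_2)/(r−g_2) = 4272.64451/0.087 = 49110.85639
P_0 = D_1/(1+r)^1 + D_2/(1+r)^2 + D_3/(1+r)^3 + D_4/(1+r)^4 + D_5/(1+r)^5 + TV/(1+r)^5
    = 1735.44974 + 1836.45475 + 1943.33836 + 2056.44270 + 2176.12985 + 26188.59712 = 35936.41251

€35936.41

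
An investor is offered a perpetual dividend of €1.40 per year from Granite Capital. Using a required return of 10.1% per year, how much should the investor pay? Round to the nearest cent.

Level perpetuity: PV = C / r = €1.40 / 0.101 = €13.86

€13.86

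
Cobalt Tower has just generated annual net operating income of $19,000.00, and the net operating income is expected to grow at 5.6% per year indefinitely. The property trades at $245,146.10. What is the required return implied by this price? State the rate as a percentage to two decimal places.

D₁ = $19,000.00 × 1.056 = $20,064.0000
P = D₁/(r − g) ⇒ r = D₁/P + g = $20,064.0000/$245,146.10 + 0.056 = 0.081845 + 0.056 = 0.137845

13.78%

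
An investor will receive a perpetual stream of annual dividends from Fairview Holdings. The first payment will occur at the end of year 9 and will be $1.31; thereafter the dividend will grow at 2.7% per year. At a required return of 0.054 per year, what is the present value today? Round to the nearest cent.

Value at end of year 8: C₁ / (r − g) = $1.31 / (0.054 − 0.027) = $48.5185
Discount to today: PV = $48.5185 / (1 + 0.054)^8 = $48.5185 / 1.523088 = $31.86

$31.86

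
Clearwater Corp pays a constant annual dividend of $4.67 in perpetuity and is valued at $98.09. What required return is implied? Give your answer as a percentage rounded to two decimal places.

P = C/r ⇒ r = C/P = $4.67/$98.09 = 0.047609

4.76%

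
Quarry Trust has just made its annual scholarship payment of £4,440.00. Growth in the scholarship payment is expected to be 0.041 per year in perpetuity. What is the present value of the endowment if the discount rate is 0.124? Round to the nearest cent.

£55687.23

D₁ = D₀ × (1 + g) = £4,440.00 × 1.041 = £4,622.0400
Growing perpetuity: P = D₁ / (r − g) = £4,622.0400 / (0.124 − 0.041) = £55,687.23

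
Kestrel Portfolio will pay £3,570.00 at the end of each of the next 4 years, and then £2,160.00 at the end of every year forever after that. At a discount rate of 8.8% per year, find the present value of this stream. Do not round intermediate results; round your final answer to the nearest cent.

£29133.58

PV of 4-year annuity: £3,570.00 × [1 − (1+0.088)^−4] / 0.088 = 11616.75563
Perpetuity value at year 4: £2,160.00 / 0.088 = 24545.45455
PV of perpetuity: 24545.45455 / (1+0.088)^4 = 17516.82929
Total PV = 11616.75563 + 17516.82929 = 29133.58492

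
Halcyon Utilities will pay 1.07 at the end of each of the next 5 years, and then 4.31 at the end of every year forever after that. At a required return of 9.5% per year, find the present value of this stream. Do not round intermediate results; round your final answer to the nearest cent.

PV of 5-year annuity: 1.07 × [1 − (1+0.095)^−5] / 0.095 = 4.10849
Perpetuity value at year 5: 4.31 / 0.095 = 45.36842
PV of perpetuity: 45.36842 / (1+0.095)^5 = 28.81928
Total PV = 4.10849 + 28.81928 = 32.92776

32.93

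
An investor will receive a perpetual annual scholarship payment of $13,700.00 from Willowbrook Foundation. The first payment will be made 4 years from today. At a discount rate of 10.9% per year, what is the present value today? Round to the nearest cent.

$92150.87

Value at end of year 3: C / r = $13,700.00 / 0.109 = $125,688.0734
Discount to today: PV = $125,688.0734 / (1 + 0.109)^3 = $125,688.0734 / 1.363938 = $92,150.87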